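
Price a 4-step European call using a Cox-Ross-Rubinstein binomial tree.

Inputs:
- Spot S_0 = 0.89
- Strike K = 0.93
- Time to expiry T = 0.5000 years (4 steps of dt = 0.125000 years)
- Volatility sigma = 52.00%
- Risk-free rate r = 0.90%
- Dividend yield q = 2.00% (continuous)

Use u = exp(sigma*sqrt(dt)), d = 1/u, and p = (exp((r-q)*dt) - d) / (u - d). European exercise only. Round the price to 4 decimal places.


dt = T/N = 0.125000
u = exp(sigma*sqrt(dt)) = 1.201833; d = 1/u = 0.832062
p = (exp((r-q)*dt) - d) / (u - d) = 0.450451
Discount per step: exp(-r*dt) = 0.998876
Stock lattice S(k, i) with i counting down-moves:
  k=0: S(0,0) = 0.8900
  k=1: S(1,0) = 1.0696; S(1,1) = 0.7405
  k=2: S(2,0) = 1.2855; S(2,1) = 0.8900; S(2,2) = 0.6162
  k=3: S(3,0) = 1.5450; S(3,1) = 1.0696; S(3,2) = 0.7405; S(3,3) = 0.5127
  k=4: S(4,0) = 1.8568; S(4,1) = 1.2855; S(4,2) = 0.8900; S(4,3) = 0.6162; S(4,4) = 0.4266
Terminal payoffs V(N, i) = max(S_T - K, 0):
  V(4,0) = 0.926805; V(4,1) = 0.355518; V(4,2) = 0.000000; V(4,3) = 0.000000; V(4,4) = 0.000000
Backward induction: V(k, i) = exp(-r*dt) * [p * V(k+1, i) + (1-p) * V(k+1, i+1)].
  V(3,0) = exp(-r*dt) * [p*0.926805 + (1-p)*0.355518] = 0.612166
  V(3,1) = exp(-r*dt) * [p*0.355518 + (1-p)*0.000000] = 0.159963
  V(3,2) = exp(-r*dt) * [p*0.000000 + (1-p)*0.000000] = 0.000000
  V(3,3) = exp(-r*dt) * [p*0.000000 + (1-p)*0.000000] = 0.000000
  V(2,0) = exp(-r*dt) * [p*0.612166 + (1-p)*0.159963] = 0.363250
  V(2,1) = exp(-r*dt) * [p*0.159963 + (1-p)*0.000000] = 0.071975
  V(2,2) = exp(-r*dt) * [p*0.000000 + (1-p)*0.000000] = 0.000000
  V(1,0) = exp(-r*dt) * [p*0.363250 + (1-p)*0.071975] = 0.202951
  V(1,1) = exp(-r*dt) * [p*0.071975 + (1-p)*0.000000] = 0.032385
  V(0,0) = exp(-r*dt) * [p*0.202951 + (1-p)*0.032385] = 0.109094

Answer: Price = V(0,0) = 0.1091


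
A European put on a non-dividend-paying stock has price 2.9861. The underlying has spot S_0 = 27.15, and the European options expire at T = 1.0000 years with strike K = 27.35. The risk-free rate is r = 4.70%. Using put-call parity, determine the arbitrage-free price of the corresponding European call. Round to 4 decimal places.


Put-call parity: C - P = S_0 * exp(-qT) - K * exp(-rT).
S_0 * exp(-qT) = 27.1500 * 1.00000000 = 27.15000000
K * exp(-rT) = 27.3500 * 0.95408740 = 26.09429032
C = P + S*exp(-qT) - K*exp(-rT)
C = 2.9861 + 27.15000000 - 26.09429032 = 4.0418

Answer: Call price = 4.0418


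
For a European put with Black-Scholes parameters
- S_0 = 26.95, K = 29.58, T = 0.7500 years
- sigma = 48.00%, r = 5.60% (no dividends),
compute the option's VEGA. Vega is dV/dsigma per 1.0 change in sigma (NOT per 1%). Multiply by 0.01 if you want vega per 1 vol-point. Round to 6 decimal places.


Answer: Vega = 9.277585

Derivation:
d1 = 0.0848821330; d2 = -0.3308100608
phi(d1) = 0.3975076811; exp(-qT) = 1.0000000000; exp(-rT) = 0.9588697806
Vega = S * exp(-qT) * phi(d1) * sqrt(T) = 26.9500 * 1.0000000000 * 0.3975076811 * 0.8660254038 = 9.277585


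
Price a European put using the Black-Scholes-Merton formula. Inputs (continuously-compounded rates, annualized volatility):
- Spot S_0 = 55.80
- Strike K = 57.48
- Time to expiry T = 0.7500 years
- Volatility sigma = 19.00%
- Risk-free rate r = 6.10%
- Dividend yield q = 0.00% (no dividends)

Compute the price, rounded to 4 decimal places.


Answer: Price = 3.2017

Derivation:
d1 = (ln(S/K) + (r - q + 0.5*sigma^2) * T) / (sigma * sqrt(T)) = 0.18003792
d2 = d1 - sigma * sqrt(T) = 0.01549309
exp(-rT) = 0.95528075; exp(-qT) = 1.00000000
P = K * exp(-rT) * N(-d2) - S_0 * exp(-qT) * N(-d1)
N(-d1) = 0.42856140; N(-d2) = 0.49381940
P = 57.4800 * 0.95528075 * 0.49381940 - 55.8000 * 1.00000000 * 0.42856140 = 3.2017


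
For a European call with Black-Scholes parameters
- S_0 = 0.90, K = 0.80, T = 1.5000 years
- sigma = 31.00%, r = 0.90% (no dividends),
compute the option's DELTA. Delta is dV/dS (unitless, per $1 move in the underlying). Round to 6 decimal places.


Answer: Delta = 0.703888

Derivation:
d1 = 0.5356165833; d2 = 0.1559456732
phi(d1) = 0.3456318474; exp(-qT) = 1.0000000000; exp(-rT) = 0.9865907163
N(d1) = 0.7038882174
Delta = exp(-qT) * N(d1) = 1.0000000000 * 0.7038882174 = 0.703888


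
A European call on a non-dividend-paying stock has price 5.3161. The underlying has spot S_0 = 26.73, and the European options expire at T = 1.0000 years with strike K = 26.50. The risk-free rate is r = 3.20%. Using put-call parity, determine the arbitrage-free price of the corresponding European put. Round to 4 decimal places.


Put-call parity: C - P = S_0 * exp(-qT) - K * exp(-rT).
S_0 * exp(-qT) = 26.7300 * 1.00000000 = 26.73000000
K * exp(-rT) = 26.5000 * 0.96850658 = 25.66542443
P = C - S*exp(-qT) + K*exp(-rT)
P = 5.3161 - 26.73000000 + 25.66542443 = 4.2515

Answer: Put price = 4.2515


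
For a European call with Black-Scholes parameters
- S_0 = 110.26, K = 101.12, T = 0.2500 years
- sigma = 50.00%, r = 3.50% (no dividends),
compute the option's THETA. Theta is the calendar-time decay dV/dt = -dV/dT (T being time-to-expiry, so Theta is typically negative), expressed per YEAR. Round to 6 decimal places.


d1 = 0.5061331311; d2 = 0.2561331311
phi(d1) = 0.3509807479; exp(-qT) = 1.0000000000; exp(-rT) = 0.9912881698
Theta = -S*exp(-qT)*phi(d1)*sigma/(2*sqrt(T)) - r*K*exp(-rT)*N(d2) + q*S*exp(-qT)*N(d1)
N(d1) = 0.6936184032; N(d2) = 0.6010759799; sqrt(T) = 0.5000000000
Term 1 = -110.2600 * 1.0000000000 * 0.3509807479 * 0.5000 / (2 * 0.5000000000) = -19.3495686317
Term 2 = -0.0350 * 101.1200 * 0.9912881698 * 0.6010759799 = -2.1087951868
Term 3 = 0 (no dividend yield, q = 0)
Theta = -19.3495686317 + (-2.1087951868) + (0.0000000000) = -21.458364

Answer: Theta = -21.458364


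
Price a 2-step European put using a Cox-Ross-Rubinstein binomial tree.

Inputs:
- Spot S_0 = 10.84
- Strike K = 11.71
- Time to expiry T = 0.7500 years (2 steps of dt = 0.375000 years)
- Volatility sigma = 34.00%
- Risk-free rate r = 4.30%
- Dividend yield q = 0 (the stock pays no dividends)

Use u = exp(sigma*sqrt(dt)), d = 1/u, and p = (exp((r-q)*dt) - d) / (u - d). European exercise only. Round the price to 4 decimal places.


Answer: Price = V(0,0) = 1.5839

Derivation:
dt = T/N = 0.375000
u = exp(sigma*sqrt(dt)) = 1.231468; d = 1/u = 0.812039
p = (exp((r-q)*dt) - d) / (u - d) = 0.486892
Discount per step: exp(-r*dt) = 0.984004
Stock lattice S(k, i) with i counting down-moves:
  k=0: S(0,0) = 10.8400
  k=1: S(1,0) = 13.3491; S(1,1) = 8.8025
  k=2: S(2,0) = 16.4390; S(2,1) = 10.8400; S(2,2) = 7.1480
Terminal payoffs V(N, i) = max(K - S_T, 0):
  V(2,0) = 0.000000; V(2,1) = 0.870000; V(2,2) = 4.562020
Backward induction: V(k, i) = exp(-r*dt) * [p * V(k+1, i) + (1-p) * V(k+1, i+1)].
  V(1,0) = exp(-r*dt) * [p*0.000000 + (1-p)*0.870000] = 0.439263
  V(1,1) = exp(-r*dt) * [p*0.870000 + (1-p)*4.562020] = 2.720185
  V(0,0) = exp(-r*dt) * [p*0.439263 + (1-p)*2.720185] = 1.583875


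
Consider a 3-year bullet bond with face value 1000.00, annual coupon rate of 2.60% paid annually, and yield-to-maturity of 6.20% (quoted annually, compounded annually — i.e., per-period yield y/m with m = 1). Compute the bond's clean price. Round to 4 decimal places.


Answer: Price = 904.1265

Derivation:
Coupon per period c = face * coupon_rate / m = 26.000000
Periods per year m = 1; per-period yield y/m = 0.062000
Number of cashflows N = 3
Cashflows (t years, CF_t, discount factor 1/(1+y/m)^(m*t), PV):
  t = 1.0000: CF_t = 26.000000, DF = 0.941620, PV = 24.482109
  t = 2.0000: CF_t = 26.000000, DF = 0.886647, PV = 23.052834
  t = 3.0000: CF_t = 1026.000000, DF = 0.834885, PV = 856.591599
Price P = sum_t PV_t = 904.126541


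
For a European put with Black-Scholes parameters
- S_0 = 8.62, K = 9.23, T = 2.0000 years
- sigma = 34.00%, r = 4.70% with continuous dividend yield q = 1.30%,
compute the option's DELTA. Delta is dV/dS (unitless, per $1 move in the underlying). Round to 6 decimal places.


Answer: Delta = -0.394903

Derivation:
d1 = 0.2396385633; d2 = -0.2411940479
phi(d1) = 0.3876502150; exp(-qT) = 0.9743350896; exp(-rT) = 0.9102827622
N(-d1) = 0.4053052332
Delta = -exp(-qT) * N(-d1) = -0.9743350896 * 0.4053052332 = -0.394903


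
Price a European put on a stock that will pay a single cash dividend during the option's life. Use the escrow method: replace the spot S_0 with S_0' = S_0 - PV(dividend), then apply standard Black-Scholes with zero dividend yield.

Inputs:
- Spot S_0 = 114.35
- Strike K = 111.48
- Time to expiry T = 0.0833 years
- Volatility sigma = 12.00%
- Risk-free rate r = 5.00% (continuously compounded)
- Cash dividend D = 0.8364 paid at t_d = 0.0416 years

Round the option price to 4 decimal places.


Answer: Price = 0.6114

Derivation:
PV(D) = D * exp(-r * t_d) = 0.8364 * 0.99792216 = 0.83466210
S_0' = S_0 - PV(D) = 114.3500 - 0.83466210 = 113.51533790
d1 = (ln(S_0'/K) + (r + sigma^2/2)*T) / (sigma*sqrt(T)) = 0.65997180
d2 = d1 - sigma*sqrt(T) = 0.62533771
exp(-rT) = 0.99584366
N(-d1) = 0.25463596; N(-d2) = 0.26587472
P = K * exp(-rT) * N(-d2) - S_0' * N(-d1) = 111.4800 * 0.99584366 * 0.26587472 - 113.51533790 * 0.25463596 = 0.6114


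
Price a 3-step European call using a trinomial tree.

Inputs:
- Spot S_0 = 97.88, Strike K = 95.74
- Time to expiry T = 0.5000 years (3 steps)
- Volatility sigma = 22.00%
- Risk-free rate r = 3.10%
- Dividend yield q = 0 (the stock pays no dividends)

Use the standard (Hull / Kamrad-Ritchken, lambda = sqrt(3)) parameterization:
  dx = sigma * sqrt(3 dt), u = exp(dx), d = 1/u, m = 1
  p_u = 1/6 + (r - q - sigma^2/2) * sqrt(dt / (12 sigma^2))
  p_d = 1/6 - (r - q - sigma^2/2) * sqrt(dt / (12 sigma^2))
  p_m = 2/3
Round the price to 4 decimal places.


dt = T/N = 0.166667; dx = sigma*sqrt(3*dt) = 0.155563
u = exp(dx) = 1.168316; d = 1/u = 0.855933
p_u = 0.170309, p_m = 0.666667, p_d = 0.163024
Discount per step: exp(-r*dt) = 0.994847
Stock lattice S(k, j) with j the centered position index:
  k=0: S(0,+0) = 97.8800
  k=1: S(1,-1) = 83.7787; S(1,+0) = 97.8800; S(1,+1) = 114.3548
  k=2: S(2,-2) = 71.7089; S(2,-1) = 83.7787; S(2,+0) = 97.8800; S(2,+1) = 114.3548; S(2,+2) = 133.6025
  k=3: S(3,-3) = 61.3780; S(3,-2) = 71.7089; S(3,-1) = 83.7787; S(3,+0) = 97.8800; S(3,+1) = 114.3548; S(3,+2) = 133.6025; S(3,+3) = 156.0900
Terminal payoffs V(N, j) = max(S_T - K, 0):
  V(3,-3) = 0.000000; V(3,-2) = 0.000000; V(3,-1) = 0.000000; V(3,+0) = 2.140000; V(3,+1) = 18.614781; V(3,+2) = 37.862533; V(3,+3) = 60.349992
Backward induction: V(k, j) = exp(-r*dt) * [p_u * V(k+1, j+1) + p_m * V(k+1, j) + p_d * V(k+1, j-1)]
  V(2,-2) = exp(-r*dt) * [p_u*0.000000 + p_m*0.000000 + p_d*0.000000] = 0.000000
  V(2,-1) = exp(-r*dt) * [p_u*2.140000 + p_m*0.000000 + p_d*0.000000] = 0.362584
  V(2,+0) = exp(-r*dt) * [p_u*18.614781 + p_m*2.140000 + p_d*0.000000] = 4.573248
  V(2,+1) = exp(-r*dt) * [p_u*37.862533 + p_m*18.614781 + p_d*2.140000] = 19.108088
  V(2,+2) = exp(-r*dt) * [p_u*60.349992 + p_m*37.862533 + p_d*18.614781] = 38.355827
  V(1,-1) = exp(-r*dt) * [p_u*4.573248 + p_m*0.362584 + p_d*0.000000] = 1.015330
  V(1,+0) = exp(-r*dt) * [p_u*19.108088 + p_m*4.573248 + p_d*0.362584] = 6.329441
  V(1,+1) = exp(-r*dt) * [p_u*38.355827 + p_m*19.108088 + p_d*4.573248] = 19.913477
  V(0,+0) = exp(-r*dt) * [p_u*19.913477 + p_m*6.329441 + p_d*1.015330] = 7.736526

Answer: Price = V(0,0) = 7.7365


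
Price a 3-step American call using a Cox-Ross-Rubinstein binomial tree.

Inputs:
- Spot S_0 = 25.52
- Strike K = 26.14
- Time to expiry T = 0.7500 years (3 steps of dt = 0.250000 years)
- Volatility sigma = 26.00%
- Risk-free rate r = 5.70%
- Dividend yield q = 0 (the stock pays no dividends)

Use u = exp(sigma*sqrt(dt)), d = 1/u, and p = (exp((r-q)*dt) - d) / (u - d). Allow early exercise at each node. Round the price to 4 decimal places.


dt = T/N = 0.250000
u = exp(sigma*sqrt(dt)) = 1.138828; d = 1/u = 0.878095
p = (exp((r-q)*dt) - d) / (u - d) = 0.522591
Discount per step: exp(-r*dt) = 0.985851
Stock lattice S(k, i) with i counting down-moves:
  k=0: S(0,0) = 25.5200
  k=1: S(1,0) = 29.0629; S(1,1) = 22.4090
  k=2: S(2,0) = 33.0977; S(2,1) = 25.5200; S(2,2) = 19.6772
  k=3: S(3,0) = 37.6925; S(3,1) = 29.0629; S(3,2) = 22.4090; S(3,3) = 17.2785
Terminal payoffs V(N, i) = max(S_T - K, 0):
  V(3,0) = 11.552550; V(3,1) = 2.922900; V(3,2) = 0.000000; V(3,3) = 0.000000
Backward induction: V(k, i) = exp(-r*dt) * [p * V(k+1, i) + (1-p) * V(k+1, i+1)]; then take max(V_cont, immediate exercise) for American.
  V(2,0) = exp(-r*dt) * [p*11.552550 + (1-p)*2.922900] = 7.327509; exercise = 6.957656; V(2,0) = max -> 7.327509
  V(2,1) = exp(-r*dt) * [p*2.922900 + (1-p)*0.000000] = 1.505868; exercise = 0.000000; V(2,1) = max -> 1.505868
  V(2,2) = exp(-r*dt) * [p*0.000000 + (1-p)*0.000000] = 0.000000; exercise = 0.000000; V(2,2) = max -> 0.000000
  V(1,0) = exp(-r*dt) * [p*7.327509 + (1-p)*1.505868] = 4.483851; exercise = 2.922900; V(1,0) = max -> 4.483851
  V(1,1) = exp(-r*dt) * [p*1.505868 + (1-p)*0.000000] = 0.775818; exercise = 0.000000; V(1,1) = max -> 0.775818
  V(0,0) = exp(-r*dt) * [p*4.483851 + (1-p)*0.775818] = 2.675206; exercise = 0.000000; V(0,0) = max -> 2.675206

Answer: Price = V(0,0) = 2.6752


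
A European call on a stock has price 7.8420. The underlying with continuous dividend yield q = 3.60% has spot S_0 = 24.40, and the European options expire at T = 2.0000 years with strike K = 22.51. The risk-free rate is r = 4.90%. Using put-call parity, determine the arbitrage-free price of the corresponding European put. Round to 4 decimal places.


Put-call parity: C - P = S_0 * exp(-qT) - K * exp(-rT).
S_0 * exp(-qT) = 24.4000 * 0.93053090 = 22.70495386
K * exp(-rT) = 22.5100 * 0.90664890 = 20.40866682
P = C - S*exp(-qT) + K*exp(-rT)
P = 7.8420 - 22.70495386 + 20.40866682 = 5.5457

Answer: Put price = 5.5457


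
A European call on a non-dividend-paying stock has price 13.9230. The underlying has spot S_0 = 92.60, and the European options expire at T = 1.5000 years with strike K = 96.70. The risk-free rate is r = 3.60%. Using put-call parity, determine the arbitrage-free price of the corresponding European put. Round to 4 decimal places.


Put-call parity: C - P = S_0 * exp(-qT) - K * exp(-rT).
S_0 * exp(-qT) = 92.6000 * 1.00000000 = 92.60000000
K * exp(-rT) = 96.7000 * 0.94743211 = 91.61668470
P = C - S*exp(-qT) + K*exp(-rT)
P = 13.9230 - 92.60000000 + 91.61668470 = 12.9397

Answer: Put price = 12.9397


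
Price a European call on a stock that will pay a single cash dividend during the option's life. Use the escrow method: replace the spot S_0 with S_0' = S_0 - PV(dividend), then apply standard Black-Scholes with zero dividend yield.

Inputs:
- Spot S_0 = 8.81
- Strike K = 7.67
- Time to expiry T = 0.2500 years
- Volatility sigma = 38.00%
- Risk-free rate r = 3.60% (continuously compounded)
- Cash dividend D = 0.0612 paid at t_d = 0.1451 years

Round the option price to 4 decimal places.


Answer: Price = 1.3540

Derivation:
PV(D) = D * exp(-r * t_d) = 0.0612 * 0.99479002 = 0.06088115
S_0' = S_0 - PV(D) = 8.8100 - 0.06088115 = 8.74911885
d1 = (ln(S_0'/K) + (r + sigma^2/2)*T) / (sigma*sqrt(T)) = 0.83519146
d2 = d1 - sigma*sqrt(T) = 0.64519146
exp(-rT) = 0.99104038
N(d1) = 0.79819504; N(d2) = 0.74059844
C = S_0' * N(d1) - K * exp(-rT) * N(d2) = 8.74911885 * 0.79819504 - 7.6700 * 0.99104038 * 0.74059844 = 1.3540


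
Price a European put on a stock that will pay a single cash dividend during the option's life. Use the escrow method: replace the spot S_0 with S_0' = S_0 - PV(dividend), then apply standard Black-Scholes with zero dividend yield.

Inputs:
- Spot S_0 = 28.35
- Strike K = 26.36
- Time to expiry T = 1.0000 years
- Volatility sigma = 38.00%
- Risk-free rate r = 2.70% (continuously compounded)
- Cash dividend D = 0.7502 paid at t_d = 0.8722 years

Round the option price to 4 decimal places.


PV(D) = D * exp(-r * t_d) = 0.7502 * 0.97672572 = 0.73273964
S_0' = S_0 - PV(D) = 28.3500 - 0.73273964 = 27.61726036
d1 = (ln(S_0'/K) + (r + sigma^2/2)*T) / (sigma*sqrt(T)) = 0.38366643
d2 = d1 - sigma*sqrt(T) = 0.00366643
exp(-rT) = 0.97336124
N(-d1) = 0.35061285; N(-d2) = 0.49853731
P = K * exp(-rT) * N(-d2) - S_0' * N(-d1) = 26.3600 * 0.97336124 * 0.49853731 - 27.61726036 * 0.35061285 = 3.1084

Answer: Price = 3.1084


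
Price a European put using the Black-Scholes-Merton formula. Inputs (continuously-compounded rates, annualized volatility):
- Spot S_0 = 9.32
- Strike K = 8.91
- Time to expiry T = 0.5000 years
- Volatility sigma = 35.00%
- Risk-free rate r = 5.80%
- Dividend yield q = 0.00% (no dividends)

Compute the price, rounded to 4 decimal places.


d1 = (ln(S/K) + (r - q + 0.5*sigma^2) * T) / (sigma * sqrt(T)) = 0.42270192
d2 = d1 - sigma * sqrt(T) = 0.17521454
exp(-rT) = 0.97141646; exp(-qT) = 1.00000000
P = K * exp(-rT) * N(-d2) - S_0 * exp(-qT) * N(-d1)
N(-d1) = 0.33625638; N(-d2) = 0.43045553
P = 8.9100 * 0.97141646 * 0.43045553 - 9.3200 * 1.00000000 * 0.33625638 = 0.5918

Answer: Price = 0.5918


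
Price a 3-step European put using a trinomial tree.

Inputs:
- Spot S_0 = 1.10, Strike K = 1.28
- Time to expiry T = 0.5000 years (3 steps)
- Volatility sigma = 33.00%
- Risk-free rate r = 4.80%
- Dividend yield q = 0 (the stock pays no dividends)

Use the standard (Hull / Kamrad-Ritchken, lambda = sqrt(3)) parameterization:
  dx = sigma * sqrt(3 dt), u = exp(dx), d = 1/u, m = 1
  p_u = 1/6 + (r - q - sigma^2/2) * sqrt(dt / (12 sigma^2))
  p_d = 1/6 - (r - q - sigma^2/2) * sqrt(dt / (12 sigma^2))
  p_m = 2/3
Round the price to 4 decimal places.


dt = T/N = 0.166667; dx = sigma*sqrt(3*dt) = 0.233345
u = exp(dx) = 1.262817; d = 1/u = 0.791880
p_u = 0.164363, p_m = 0.666667, p_d = 0.168970
Discount per step: exp(-r*dt) = 0.992032
Stock lattice S(k, j) with j the centered position index:
  k=0: S(0,+0) = 1.1000
  k=1: S(1,-1) = 0.8711; S(1,+0) = 1.1000; S(1,+1) = 1.3891
  k=2: S(2,-2) = 0.6898; S(2,-1) = 0.8711; S(2,+0) = 1.1000; S(2,+1) = 1.3891; S(2,+2) = 1.7542
  k=3: S(3,-3) = 0.5462; S(3,-2) = 0.6898; S(3,-1) = 0.8711; S(3,+0) = 1.1000; S(3,+1) = 1.3891; S(3,+2) = 1.7542; S(3,+3) = 2.2152
Terminal payoffs V(N, j) = max(K - S_T, 0):
  V(3,-3) = 0.733776; V(3,-2) = 0.590218; V(3,-1) = 0.408932; V(3,+0) = 0.180000; V(3,+1) = 0.000000; V(3,+2) = 0.000000; V(3,+3) = 0.000000
Backward induction: V(k, j) = exp(-r*dt) * [p_u * V(k+1, j+1) + p_m * V(k+1, j) + p_d * V(k+1, j-1)]
  V(2,-2) = exp(-r*dt) * [p_u*0.408932 + p_m*0.590218 + p_d*0.733776] = 0.580020
  V(2,-1) = exp(-r*dt) * [p_u*0.180000 + p_m*0.408932 + p_d*0.590218] = 0.398733
  V(2,+0) = exp(-r*dt) * [p_u*0.000000 + p_m*0.180000 + p_d*0.408932] = 0.187591
  V(2,+1) = exp(-r*dt) * [p_u*0.000000 + p_m*0.000000 + p_d*0.180000] = 0.030172
  V(2,+2) = exp(-r*dt) * [p_u*0.000000 + p_m*0.000000 + p_d*0.000000] = 0.000000
  V(1,-1) = exp(-r*dt) * [p_u*0.187591 + p_m*0.398733 + p_d*0.580020] = 0.391516
  V(1,+0) = exp(-r*dt) * [p_u*0.030172 + p_m*0.187591 + p_d*0.398733] = 0.195821
  V(1,+1) = exp(-r*dt) * [p_u*0.000000 + p_m*0.030172 + p_d*0.187591] = 0.051399
  V(0,+0) = exp(-r*dt) * [p_u*0.051399 + p_m*0.195821 + p_d*0.391516] = 0.203515

Answer: Price = V(0,0) = 0.2035


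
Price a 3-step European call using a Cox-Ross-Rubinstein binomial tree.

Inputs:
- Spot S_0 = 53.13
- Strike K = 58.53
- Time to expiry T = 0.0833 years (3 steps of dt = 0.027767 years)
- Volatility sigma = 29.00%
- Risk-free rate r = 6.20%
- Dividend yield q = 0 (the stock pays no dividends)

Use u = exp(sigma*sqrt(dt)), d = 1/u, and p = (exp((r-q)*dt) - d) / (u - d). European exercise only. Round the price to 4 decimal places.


Answer: Price = V(0,0) = 0.3717

Derivation:
dt = T/N = 0.027767
u = exp(sigma*sqrt(dt)) = 1.049510; d = 1/u = 0.952825
p = (exp((r-q)*dt) - d) / (u - d) = 0.505742
Discount per step: exp(-r*dt) = 0.998280
Stock lattice S(k, i) with i counting down-moves:
  k=0: S(0,0) = 53.1300
  k=1: S(1,0) = 55.7605; S(1,1) = 50.6236
  k=2: S(2,0) = 58.5212; S(2,1) = 53.1300; S(2,2) = 48.2355
  k=3: S(3,0) = 61.4186; S(3,1) = 55.7605; S(3,2) = 50.6236; S(3,3) = 45.9600
Terminal payoffs V(N, i) = max(S_T - K, 0):
  V(3,0) = 2.888601; V(3,1) = 0.000000; V(3,2) = 0.000000; V(3,3) = 0.000000
Backward induction: V(k, i) = exp(-r*dt) * [p * V(k+1, i) + (1-p) * V(k+1, i+1)].
  V(2,0) = exp(-r*dt) * [p*2.888601 + (1-p)*0.000000] = 1.458375
  V(2,1) = exp(-r*dt) * [p*0.000000 + (1-p)*0.000000] = 0.000000
  V(2,2) = exp(-r*dt) * [p*0.000000 + (1-p)*0.000000] = 0.000000
  V(1,0) = exp(-r*dt) * [p*1.458375 + (1-p)*0.000000] = 0.736293
  V(1,1) = exp(-r*dt) * [p*0.000000 + (1-p)*0.000000] = 0.000000
  V(0,0) = exp(-r*dt) * [p*0.736293 + (1-p)*0.000000] = 0.371734


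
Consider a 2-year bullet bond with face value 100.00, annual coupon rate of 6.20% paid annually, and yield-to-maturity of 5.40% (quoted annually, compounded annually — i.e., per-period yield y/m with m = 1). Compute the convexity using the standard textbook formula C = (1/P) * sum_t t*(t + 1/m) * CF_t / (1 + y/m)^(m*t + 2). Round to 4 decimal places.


Answer: Convexity = 5.1922

Derivation:
Coupon per period c = face * coupon_rate / m = 6.200000
Periods per year m = 1; per-period yield y/m = 0.054000
Number of cashflows N = 2
Cashflows (t years, CF_t, discount factor 1/(1+y/m)^(m*t), PV):
  t = 1.0000: CF_t = 6.200000, DF = 0.948767, PV = 5.882353
  t = 2.0000: CF_t = 106.200000, DF = 0.900158, PV = 95.596787
Price P = sum_t PV_t = 101.479140
Convexity numerator sum_t t*(t + 1/m) * CF_t / (1+y/m)^(m*t + 2):
  t = 1.0000: term = 10.590095
  t = 2.0000: term = 516.313313
Convexity = (1/P) * sum = 526.903408 / 101.479140 = 5.192234


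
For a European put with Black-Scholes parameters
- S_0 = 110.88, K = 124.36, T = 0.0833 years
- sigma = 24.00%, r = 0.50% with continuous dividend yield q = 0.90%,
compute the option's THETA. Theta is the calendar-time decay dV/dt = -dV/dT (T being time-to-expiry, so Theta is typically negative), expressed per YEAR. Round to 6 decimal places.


Answer: Theta = -5.247534

Derivation:
d1 = -1.6265220001; d2 = -1.6957901746
phi(d1) = 0.1062749748; exp(-qT) = 0.9992505810; exp(-rT) = 0.9995835867
Theta = -S*exp(-qT)*phi(d1)*sigma/(2*sqrt(T)) + r*K*exp(-rT)*N(-d2) - q*S*exp(-qT)*N(-d1)
N(-d1) = 0.9480806714; N(-d2) = 0.9550371881; sqrt(T) = 0.2886173938
Term 1 = -110.8800 * 0.9992505810 * 0.1062749748 * 0.2400 / (2 * 0.2886173938) = -4.8957291466
Term 2 = 0.0050 * 124.3600 * 0.9995835867 * 0.9550371881 = 0.5935948398
Term 3 = -0.0090 * 110.8800 * 0.9992505810 * 0.9480806714 = -0.9453996318
Theta = -4.8957291466 + (0.5935948398) + (-0.9453996318) = -5.247534


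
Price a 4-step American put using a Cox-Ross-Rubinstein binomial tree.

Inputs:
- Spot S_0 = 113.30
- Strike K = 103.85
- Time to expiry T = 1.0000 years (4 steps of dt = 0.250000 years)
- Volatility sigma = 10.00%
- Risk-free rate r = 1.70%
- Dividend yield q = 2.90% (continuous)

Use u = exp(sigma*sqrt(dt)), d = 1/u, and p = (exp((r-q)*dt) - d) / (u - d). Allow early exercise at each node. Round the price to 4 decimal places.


Answer: Price = V(0,0) = 1.3263

Derivation:
dt = T/N = 0.250000
u = exp(sigma*sqrt(dt)) = 1.051271; d = 1/u = 0.951229
p = (exp((r-q)*dt) - d) / (u - d) = 0.457560
Discount per step: exp(-r*dt) = 0.995759
Stock lattice S(k, i) with i counting down-moves:
  k=0: S(0,0) = 113.3000
  k=1: S(1,0) = 119.1090; S(1,1) = 107.7743
  k=2: S(2,0) = 125.2159; S(2,1) = 113.3000; S(2,2) = 102.5181
  k=3: S(3,0) = 131.6358; S(3,1) = 119.1090; S(3,2) = 107.7743; S(3,3) = 97.5182
  k=4: S(4,0) = 138.3849; S(4,1) = 125.2159; S(4,2) = 113.3000; S(4,3) = 102.5181; S(4,4) = 92.7622
Terminal payoffs V(N, i) = max(K - S_T, 0):
  V(4,0) = 0.000000; V(4,1) = 0.000000; V(4,2) = 0.000000; V(4,3) = 1.331921; V(4,4) = 11.087806
Backward induction: V(k, i) = exp(-r*dt) * [p * V(k+1, i) + (1-p) * V(k+1, i+1)]; then take max(V_cont, immediate exercise) for American.
  V(3,0) = exp(-r*dt) * [p*0.000000 + (1-p)*0.000000] = 0.000000; exercise = 0.000000; V(3,0) = max -> 0.000000
  V(3,1) = exp(-r*dt) * [p*0.000000 + (1-p)*0.000000] = 0.000000; exercise = 0.000000; V(3,1) = max -> 0.000000
  V(3,2) = exp(-r*dt) * [p*0.000000 + (1-p)*1.331921] = 0.719423; exercise = 0.000000; V(3,2) = max -> 0.719423
  V(3,3) = exp(-r*dt) * [p*1.331921 + (1-p)*11.087806] = 6.595811; exercise = 6.331786; V(3,3) = max -> 6.595811
  V(2,0) = exp(-r*dt) * [p*0.000000 + (1-p)*0.000000] = 0.000000; exercise = 0.000000; V(2,0) = max -> 0.000000
  V(2,1) = exp(-r*dt) * [p*0.000000 + (1-p)*0.719423] = 0.388589; exercise = 0.000000; V(2,1) = max -> 0.388589
  V(2,2) = exp(-r*dt) * [p*0.719423 + (1-p)*6.595811] = 3.890441; exercise = 1.331921; V(2,2) = max -> 3.890441
  V(1,0) = exp(-r*dt) * [p*0.000000 + (1-p)*0.388589] = 0.209892; exercise = 0.000000; V(1,0) = max -> 0.209892
  V(1,1) = exp(-r*dt) * [p*0.388589 + (1-p)*3.890441] = 2.278429; exercise = 0.000000; V(1,1) = max -> 2.278429
  V(0,0) = exp(-r*dt) * [p*0.209892 + (1-p)*2.278429] = 1.326301; exercise = 0.000000; V(0,0) = max -> 1.326301


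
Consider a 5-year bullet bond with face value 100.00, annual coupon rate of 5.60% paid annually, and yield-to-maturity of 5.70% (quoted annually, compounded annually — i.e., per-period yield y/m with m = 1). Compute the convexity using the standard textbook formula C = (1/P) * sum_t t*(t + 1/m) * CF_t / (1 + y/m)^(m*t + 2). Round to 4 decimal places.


Answer: Convexity = 23.2664

Derivation:
Coupon per period c = face * coupon_rate / m = 5.600000
Periods per year m = 1; per-period yield y/m = 0.057000
Number of cashflows N = 5
Cashflows (t years, CF_t, discount factor 1/(1+y/m)^(m*t), PV):
  t = 1.0000: CF_t = 5.600000, DF = 0.946074, PV = 5.298013
  t = 2.0000: CF_t = 5.600000, DF = 0.895056, PV = 5.012311
  t = 3.0000: CF_t = 5.600000, DF = 0.846789, PV = 4.742017
  t = 4.0000: CF_t = 5.600000, DF = 0.801125, PV = 4.486298
  t = 5.0000: CF_t = 105.600000, DF = 0.757923, PV = 80.036665
Price P = sum_t PV_t = 99.575303
Convexity numerator sum_t t*(t + 1/m) * CF_t / (1+y/m)^(m*t + 2):
  t = 1.0000: term = 9.484033
  t = 2.0000: term = 26.917786
  t = 3.0000: term = 50.932423
  t = 4.0000: term = 80.309718
  t = 5.0000: term = 2149.118001
Convexity = (1/P) * sum = 2316.761960 / 99.575303 = 23.266431


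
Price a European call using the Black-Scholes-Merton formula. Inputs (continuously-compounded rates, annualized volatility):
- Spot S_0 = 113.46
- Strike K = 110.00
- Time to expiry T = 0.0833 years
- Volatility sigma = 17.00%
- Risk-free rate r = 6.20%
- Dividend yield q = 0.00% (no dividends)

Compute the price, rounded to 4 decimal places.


d1 = (ln(S/K) + (r - q + 0.5*sigma^2) * T) / (sigma * sqrt(T)) = 0.76099672
d2 = d1 - sigma * sqrt(T) = 0.71193176
exp(-rT) = 0.99484871; exp(-qT) = 1.00000000
C = S_0 * exp(-qT) * N(d1) - K * exp(-rT) * N(d2)
N(d1) = 0.77667049; N(d2) = 0.76174648
C = 113.4600 * 1.00000000 * 0.77667049 - 110.0000 * 0.99484871 * 0.76174648 = 4.7606

Answer: Price = 4.7606


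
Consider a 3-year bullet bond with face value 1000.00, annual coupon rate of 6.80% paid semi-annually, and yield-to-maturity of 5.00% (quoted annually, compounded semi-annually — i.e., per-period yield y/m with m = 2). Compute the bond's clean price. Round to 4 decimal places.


Answer: Price = 1049.5731

Derivation:
Coupon per period c = face * coupon_rate / m = 34.000000
Periods per year m = 2; per-period yield y/m = 0.025000
Number of cashflows N = 6
Cashflows (t years, CF_t, discount factor 1/(1+y/m)^(m*t), PV):
  t = 0.5000: CF_t = 34.000000, DF = 0.975610, PV = 33.170732
  t = 1.0000: CF_t = 34.000000, DF = 0.951814, PV = 32.361689
  t = 1.5000: CF_t = 34.000000, DF = 0.928599, PV = 31.572380
  t = 2.0000: CF_t = 34.000000, DF = 0.905951, PV = 30.802322
  t = 2.5000: CF_t = 34.000000, DF = 0.883854, PV = 30.051046
  t = 3.0000: CF_t = 1034.000000, DF = 0.862297, PV = 891.614959
Price P = sum_t PV_t = 1049.573128


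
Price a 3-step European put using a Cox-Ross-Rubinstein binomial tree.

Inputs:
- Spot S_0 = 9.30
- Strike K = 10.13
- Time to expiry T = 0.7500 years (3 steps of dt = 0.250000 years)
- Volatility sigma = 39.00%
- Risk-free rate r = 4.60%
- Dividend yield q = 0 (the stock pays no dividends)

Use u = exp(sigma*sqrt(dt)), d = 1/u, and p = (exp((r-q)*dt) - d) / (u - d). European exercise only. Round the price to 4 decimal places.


dt = T/N = 0.250000
u = exp(sigma*sqrt(dt)) = 1.215311; d = 1/u = 0.822835
p = (exp((r-q)*dt) - d) / (u - d) = 0.480874
Discount per step: exp(-r*dt) = 0.988566
Stock lattice S(k, i) with i counting down-moves:
  k=0: S(0,0) = 9.3000
  k=1: S(1,0) = 11.3024; S(1,1) = 7.6524
  k=2: S(2,0) = 13.7359; S(2,1) = 9.3000; S(2,2) = 6.2966
  k=3: S(3,0) = 16.6934; S(3,1) = 11.3024; S(3,2) = 7.6524; S(3,3) = 5.1811
Terminal payoffs V(N, i) = max(K - S_T, 0):
  V(3,0) = 0.000000; V(3,1) = 0.000000; V(3,2) = 2.477638; V(3,3) = 4.948915
Backward induction: V(k, i) = exp(-r*dt) * [p * V(k+1, i) + (1-p) * V(k+1, i+1)].
  V(2,0) = exp(-r*dt) * [p*0.000000 + (1-p)*0.000000] = 0.000000
  V(2,1) = exp(-r*dt) * [p*0.000000 + (1-p)*2.477638] = 1.271499
  V(2,2) = exp(-r*dt) * [p*2.477638 + (1-p)*4.948915] = 3.717543
  V(1,0) = exp(-r*dt) * [p*0.000000 + (1-p)*1.271499] = 0.652521
  V(1,1) = exp(-r*dt) * [p*1.271499 + (1-p)*3.717543] = 2.512246
  V(0,0) = exp(-r*dt) * [p*0.652521 + (1-p)*2.512246] = 1.599452

Answer: Price = V(0,0) = 1.5995


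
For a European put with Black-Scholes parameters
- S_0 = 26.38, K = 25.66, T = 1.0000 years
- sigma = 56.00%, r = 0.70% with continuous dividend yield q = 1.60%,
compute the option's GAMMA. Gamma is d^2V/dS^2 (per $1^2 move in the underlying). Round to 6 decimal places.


Answer: Gamma = 0.025303

Derivation:
d1 = 0.3133442645; d2 = -0.2466557355
phi(d1) = 0.3798302460; exp(-qT) = 0.9841273201; exp(-rT) = 0.9930244429
Gamma = exp(-qT) * phi(d1) / (S * sigma * sqrt(T)) = 0.9841273201 * 0.3798302460 / (26.3800 * 0.5600 * 1.0000000000) = 0.025303


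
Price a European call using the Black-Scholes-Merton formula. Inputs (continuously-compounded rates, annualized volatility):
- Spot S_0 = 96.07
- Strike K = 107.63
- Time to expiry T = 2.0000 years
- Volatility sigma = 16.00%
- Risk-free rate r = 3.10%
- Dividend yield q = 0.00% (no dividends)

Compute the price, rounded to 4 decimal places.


d1 = (ln(S/K) + (r - q + 0.5*sigma^2) * T) / (sigma * sqrt(T)) = -0.11500352
d2 = d1 - sigma * sqrt(T) = -0.34127769
exp(-rT) = 0.93988289; exp(-qT) = 1.00000000
C = S_0 * exp(-qT) * N(d1) - K * exp(-rT) * N(d2)
N(d1) = 0.45422116; N(d2) = 0.36644727
C = 96.0700 * 1.00000000 * 0.45422116 - 107.6300 * 0.93988289 * 0.36644727 = 6.5674

Answer: Price = 6.5674


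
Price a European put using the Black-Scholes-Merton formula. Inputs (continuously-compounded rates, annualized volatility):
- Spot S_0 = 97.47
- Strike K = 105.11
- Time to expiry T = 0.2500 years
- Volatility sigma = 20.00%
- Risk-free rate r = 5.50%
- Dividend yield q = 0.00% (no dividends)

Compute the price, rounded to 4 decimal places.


d1 = (ln(S/K) + (r - q + 0.5*sigma^2) * T) / (sigma * sqrt(T)) = -0.56712782
d2 = d1 - sigma * sqrt(T) = -0.66712782
exp(-rT) = 0.98634410; exp(-qT) = 1.00000000
P = K * exp(-rT) * N(-d2) - S_0 * exp(-qT) * N(-d1)
N(-d1) = 0.71468633; N(-d2) = 0.74765476
P = 105.1100 * 0.98634410 * 0.74765476 - 97.4700 * 1.00000000 * 0.71468633 = 7.8524

Answer: Price = 7.8524


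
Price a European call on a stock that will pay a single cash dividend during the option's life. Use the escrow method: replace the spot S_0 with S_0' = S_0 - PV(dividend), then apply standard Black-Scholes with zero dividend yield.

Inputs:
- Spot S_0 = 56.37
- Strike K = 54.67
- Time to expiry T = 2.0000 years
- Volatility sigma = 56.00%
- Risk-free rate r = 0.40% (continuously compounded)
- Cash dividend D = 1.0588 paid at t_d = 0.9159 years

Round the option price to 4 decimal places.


PV(D) = D * exp(-r * t_d) = 1.0588 * 0.99634310 = 1.05492808
S_0' = S_0 - PV(D) = 56.3700 - 1.05492808 = 55.31507192
d1 = (ln(S_0'/K) + (r + sigma^2/2)*T) / (sigma*sqrt(T)) = 0.42089307
d2 = d1 - sigma*sqrt(T) = -0.37106652
exp(-rT) = 0.99203191
N(d1) = 0.66308342; N(d2) = 0.35529399
C = S_0' * N(d1) - K * exp(-rT) * N(d2) = 55.31507192 * 0.66308342 - 54.6700 * 0.99203191 * 0.35529399 = 17.4094

Answer: Price = 17.4094


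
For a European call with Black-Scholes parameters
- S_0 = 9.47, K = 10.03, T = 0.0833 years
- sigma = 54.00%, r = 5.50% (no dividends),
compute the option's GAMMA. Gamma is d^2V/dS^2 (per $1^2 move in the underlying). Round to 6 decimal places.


d1 = -0.2613036141; d2 = -0.4171570068
phi(d1) = 0.3855523403; exp(-qT) = 1.0000000000; exp(-rT) = 0.9954289791
Gamma = exp(-qT) * phi(d1) / (S * sigma * sqrt(T)) = 1.0000000000 * 0.3855523403 / (9.4700 * 0.5400 * 0.2886173938) = 0.261226

Answer: Gamma = 0.261226


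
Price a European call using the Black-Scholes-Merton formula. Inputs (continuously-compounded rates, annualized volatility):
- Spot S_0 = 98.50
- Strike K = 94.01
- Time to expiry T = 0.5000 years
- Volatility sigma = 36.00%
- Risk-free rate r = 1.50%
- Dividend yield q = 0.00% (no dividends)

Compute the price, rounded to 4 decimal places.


Answer: Price = 12.5271

Derivation:
d1 = (ln(S/K) + (r - q + 0.5*sigma^2) * T) / (sigma * sqrt(T)) = 0.34002168
d2 = d1 - sigma * sqrt(T) = 0.08546324
exp(-rT) = 0.99252805; exp(-qT) = 1.00000000
C = S_0 * exp(-qT) * N(d1) - K * exp(-rT) * N(d2)
N(d1) = 0.63307990; N(d2) = 0.53405344
C = 98.5000 * 1.00000000 * 0.63307990 - 94.0100 * 0.99252805 * 0.53405344 = 12.5271


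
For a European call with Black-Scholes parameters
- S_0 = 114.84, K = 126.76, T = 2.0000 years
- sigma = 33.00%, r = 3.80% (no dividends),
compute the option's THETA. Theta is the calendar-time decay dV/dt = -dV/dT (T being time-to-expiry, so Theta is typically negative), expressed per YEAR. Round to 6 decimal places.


d1 = 0.1845855550; d2 = -0.2821049206
phi(d1) = 0.3922034978; exp(-qT) = 1.0000000000; exp(-rT) = 0.9268162066
Theta = -S*exp(-qT)*phi(d1)*sigma/(2*sqrt(T)) - r*K*exp(-rT)*N(d2) + q*S*exp(-qT)*N(d1)
N(d1) = 0.5732229416; N(d2) = 0.3889315301; sqrt(T) = 1.4142135624
Term 1 = -114.8400 * 1.0000000000 * 0.3922034978 * 0.3300 / (2 * 1.4142135624) = -5.2550105557
Term 2 = -0.0380 * 126.7600 * 0.9268162066 * 0.3889315301 = -1.7363313183
Term 3 = 0 (no dividend yield, q = 0)
Theta = -5.2550105557 + (-1.7363313183) + (0.0000000000) = -6.991342

Answer: Theta = -6.991342


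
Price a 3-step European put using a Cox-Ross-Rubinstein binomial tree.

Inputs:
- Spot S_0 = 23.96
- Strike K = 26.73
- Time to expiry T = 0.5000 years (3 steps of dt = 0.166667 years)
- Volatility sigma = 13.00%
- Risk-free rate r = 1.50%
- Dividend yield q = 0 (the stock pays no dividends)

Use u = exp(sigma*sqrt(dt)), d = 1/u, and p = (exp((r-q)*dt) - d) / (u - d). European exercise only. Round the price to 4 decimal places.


Answer: Price = V(0,0) = 2.7504

Derivation:
dt = T/N = 0.166667
u = exp(sigma*sqrt(dt)) = 1.054506; d = 1/u = 0.948311
p = (exp((r-q)*dt) - d) / (u - d) = 0.510306
Discount per step: exp(-r*dt) = 0.997503
Stock lattice S(k, i) with i counting down-moves:
  k=0: S(0,0) = 23.9600
  k=1: S(1,0) = 25.2660; S(1,1) = 22.7215
  k=2: S(2,0) = 26.6431; S(2,1) = 23.9600; S(2,2) = 21.5471
  k=3: S(3,0) = 28.0953; S(3,1) = 25.2660; S(3,2) = 22.7215; S(3,3) = 20.4334
Terminal payoffs V(N, i) = max(K - S_T, 0):
  V(3,0) = 0.000000; V(3,1) = 1.464040; V(3,2) = 4.008457; V(3,3) = 6.296638
Backward induction: V(k, i) = exp(-r*dt) * [p * V(k+1, i) + (1-p) * V(k+1, i+1)].
  V(2,0) = exp(-r*dt) * [p*0.000000 + (1-p)*1.464040] = 0.715141
  V(2,1) = exp(-r*dt) * [p*1.464040 + (1-p)*4.008457] = 2.703258
  V(2,2) = exp(-r*dt) * [p*4.008457 + (1-p)*6.296638] = 5.116159
  V(1,0) = exp(-r*dt) * [p*0.715141 + (1-p)*2.703258] = 1.684493
  V(1,1) = exp(-r*dt) * [p*2.703258 + (1-p)*5.116159] = 3.875141
  V(0,0) = exp(-r*dt) * [p*1.684493 + (1-p)*3.875141] = 2.750355


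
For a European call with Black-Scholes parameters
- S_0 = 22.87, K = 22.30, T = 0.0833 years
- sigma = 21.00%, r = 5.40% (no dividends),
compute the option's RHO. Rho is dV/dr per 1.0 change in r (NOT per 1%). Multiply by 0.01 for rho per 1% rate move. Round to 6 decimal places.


d1 = 0.5209449842; d2 = 0.4603353315
phi(d1) = 0.3483211529; exp(-qT) = 1.0000000000; exp(-rT) = 0.9955119017
N(d2) = 0.6773622277
Rho = K*T*exp(-rT)*N(d2) = 22.3000 * 0.0833 * 0.9955119017 * 0.6773622277 = 1.252614

Answer: Rho = 1.252614


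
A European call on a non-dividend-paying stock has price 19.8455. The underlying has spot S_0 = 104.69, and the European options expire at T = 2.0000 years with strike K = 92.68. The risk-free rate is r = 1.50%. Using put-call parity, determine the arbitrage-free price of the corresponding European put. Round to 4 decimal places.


Put-call parity: C - P = S_0 * exp(-qT) - K * exp(-rT).
S_0 * exp(-qT) = 104.6900 * 1.00000000 = 104.69000000
K * exp(-rT) = 92.6800 * 0.97044553 = 89.94089205
P = C - S*exp(-qT) + K*exp(-rT)
P = 19.8455 - 104.69000000 + 89.94089205 = 5.0964

Answer: Put price = 5.0964


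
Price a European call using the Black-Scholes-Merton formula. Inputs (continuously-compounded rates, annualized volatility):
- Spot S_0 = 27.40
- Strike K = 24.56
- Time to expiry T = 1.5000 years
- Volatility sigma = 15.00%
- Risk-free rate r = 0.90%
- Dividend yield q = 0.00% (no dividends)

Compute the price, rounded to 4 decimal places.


Answer: Price = 3.8801

Derivation:
d1 = (ln(S/K) + (r - q + 0.5*sigma^2) * T) / (sigma * sqrt(T)) = 0.76096888
d2 = d1 - sigma * sqrt(T) = 0.57725715
exp(-rT) = 0.98659072; exp(-qT) = 1.00000000
C = S_0 * exp(-qT) * N(d1) - K * exp(-rT) * N(d2)
N(d1) = 0.77666217; N(d2) = 0.71811712
C = 27.4000 * 1.00000000 * 0.77666217 - 24.5600 * 0.98659072 * 0.71811712 = 3.8801


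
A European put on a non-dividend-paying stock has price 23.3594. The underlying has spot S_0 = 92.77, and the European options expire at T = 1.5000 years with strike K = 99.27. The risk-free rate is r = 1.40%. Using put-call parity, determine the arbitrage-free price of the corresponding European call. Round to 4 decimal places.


Put-call parity: C - P = S_0 * exp(-qT) - K * exp(-rT).
S_0 * exp(-qT) = 92.7700 * 1.00000000 = 92.77000000
K * exp(-rT) = 99.2700 * 0.97921896 = 97.20706661
C = P + S*exp(-qT) - K*exp(-rT)
C = 23.3594 + 92.77000000 - 97.20706661 = 18.9223

Answer: Call price = 18.9223


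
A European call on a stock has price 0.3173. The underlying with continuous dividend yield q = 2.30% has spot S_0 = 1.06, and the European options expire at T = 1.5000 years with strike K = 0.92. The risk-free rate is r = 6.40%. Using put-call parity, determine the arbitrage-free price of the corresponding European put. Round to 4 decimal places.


Put-call parity: C - P = S_0 * exp(-qT) - K * exp(-rT).
S_0 * exp(-qT) = 1.0600 * 0.96608834 = 1.02405364
K * exp(-rT) = 0.9200 * 0.90846402 = 0.83578689
P = C - S*exp(-qT) + K*exp(-rT)
P = 0.3173 - 1.02405364 + 0.83578689 = 0.1290

Answer: Put price = 0.1290


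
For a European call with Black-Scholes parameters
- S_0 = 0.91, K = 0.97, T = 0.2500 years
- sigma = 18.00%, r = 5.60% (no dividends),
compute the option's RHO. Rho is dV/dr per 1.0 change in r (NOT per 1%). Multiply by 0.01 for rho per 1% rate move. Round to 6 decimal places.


d1 = -0.5089052443; d2 = -0.5989052443
phi(d1) = 0.3504873000; exp(-qT) = 1.0000000000; exp(-rT) = 0.9860975443
N(d2) = 0.2746180370
Rho = K*T*exp(-rT)*N(d2) = 0.9700 * 0.2500 * 0.9860975443 * 0.2746180370 = 0.065669

Answer: Rho = 0.065669


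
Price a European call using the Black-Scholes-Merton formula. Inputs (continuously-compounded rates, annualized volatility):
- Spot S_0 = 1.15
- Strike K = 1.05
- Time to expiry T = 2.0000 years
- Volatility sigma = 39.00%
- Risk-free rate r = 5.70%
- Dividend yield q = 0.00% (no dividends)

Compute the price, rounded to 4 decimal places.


Answer: Price = 0.3483

Derivation:
d1 = (ln(S/K) + (r - q + 0.5*sigma^2) * T) / (sigma * sqrt(T)) = 0.64740481
d2 = d1 - sigma * sqrt(T) = 0.09586152
exp(-rT) = 0.89225796; exp(-qT) = 1.00000000
C = S_0 * exp(-qT) * N(d1) - K * exp(-rT) * N(d2)
N(d1) = 0.74131501; N(d2) = 0.53818472
C = 1.1500 * 1.00000000 * 0.74131501 - 1.0500 * 0.89225796 * 0.53818472 = 0.3483


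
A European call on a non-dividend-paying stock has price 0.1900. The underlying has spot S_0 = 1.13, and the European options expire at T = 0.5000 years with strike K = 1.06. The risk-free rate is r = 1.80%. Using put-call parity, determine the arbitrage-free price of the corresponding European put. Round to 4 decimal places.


Answer: Put price = 0.1105

Derivation:
Put-call parity: C - P = S_0 * exp(-qT) - K * exp(-rT).
S_0 * exp(-qT) = 1.1300 * 1.00000000 = 1.13000000
K * exp(-rT) = 1.0600 * 0.99104038 = 1.05050280
P = C - S*exp(-qT) + K*exp(-rT)
P = 0.1900 - 1.13000000 + 1.05050280 = 0.1105
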